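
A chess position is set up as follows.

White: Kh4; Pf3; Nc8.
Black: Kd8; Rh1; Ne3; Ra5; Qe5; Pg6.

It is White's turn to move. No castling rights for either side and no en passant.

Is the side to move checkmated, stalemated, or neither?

checkmate

White to move; white king on h4.
In check: yes, from the black rook on h1.
King squares — g3: attacked by Qe5; h3: attacked by Rh1; g4: attacked by Ne3; g5: attacked by Qe5; h5: attacked by Rh1.
Legal moves for White: none.
In check with no legal moves → checkmate.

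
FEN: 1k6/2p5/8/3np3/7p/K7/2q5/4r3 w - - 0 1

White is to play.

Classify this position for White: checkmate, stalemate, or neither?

White to move; white king on a3.
In check: no.
King squares — a2: attacked by Qc2; b2: attacked by Qc2; b3: attacked by Qc2; a4: attacked by Qc2; b4: attacked by Nd5.
Legal moves for White: none.
Not in check and no legal moves → stalemate.

stalemate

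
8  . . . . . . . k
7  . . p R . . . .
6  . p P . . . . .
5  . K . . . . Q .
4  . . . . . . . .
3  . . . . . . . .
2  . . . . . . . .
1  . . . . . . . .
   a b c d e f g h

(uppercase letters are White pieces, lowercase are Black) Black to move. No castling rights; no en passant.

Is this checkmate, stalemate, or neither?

stalemate

Black to move; black king on h8.
In check: no.
King squares — g7: attacked by Qg5; h7: attacked by Rd7; g8: attacked by Qg5.
Legal moves for Black: none.
Not in check and no legal moves → stalemate.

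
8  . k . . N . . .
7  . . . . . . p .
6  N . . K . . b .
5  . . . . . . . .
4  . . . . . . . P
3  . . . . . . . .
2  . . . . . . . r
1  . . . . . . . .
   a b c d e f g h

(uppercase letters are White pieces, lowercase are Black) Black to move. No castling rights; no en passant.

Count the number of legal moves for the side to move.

4

Black to move; king on b8.
In check: yes, from the white knight on a6.
Legal moves: Kc8, Ka8, Kb7, Ka7.
Count: 4.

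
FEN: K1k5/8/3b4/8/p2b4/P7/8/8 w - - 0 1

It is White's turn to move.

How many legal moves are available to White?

White to move; king on a8.
In check: no.
Legal moves: none.
Count: 0.

0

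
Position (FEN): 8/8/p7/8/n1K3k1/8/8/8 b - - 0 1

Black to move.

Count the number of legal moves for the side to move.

Black to move; king on g4.
In check: no.
Legal moves: Kh5, Kg5, Kf5, Kh4, Kf4, Kh3, Kg3, Kf3, Nb6+, Nc5, Nc3, Nb2+, a5.
Count: 13.

13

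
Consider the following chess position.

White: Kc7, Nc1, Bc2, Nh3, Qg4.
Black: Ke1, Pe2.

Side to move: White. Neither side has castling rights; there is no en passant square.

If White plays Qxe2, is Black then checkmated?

After Qxe2: black king on e1; in check: yes, from the white queen on e2.
King squares — d1: attacked by Bc2; f1: attacked by Qe2; d2: attacked by Qe2; e2: attacked by Nc1; f2: attacked by Qe2.
Black has no legal moves → checkmate.

yes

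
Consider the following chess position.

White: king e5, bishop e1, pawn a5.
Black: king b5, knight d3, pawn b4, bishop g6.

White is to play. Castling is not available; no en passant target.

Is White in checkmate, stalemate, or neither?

neither

White to move; white king on e5.
In check: yes, from the black knight on d3.
King squares — d4: available; e4: attacked by Bg6; f4: attacked by Nd3; d5: available; f5: attacked by Bg6; d6: available; e6: available; f6: available.
Legal moves for White: Kf6, Ke6, Kd6, Kd5, Kd4.
White is in check but has 5 legal moves → neither.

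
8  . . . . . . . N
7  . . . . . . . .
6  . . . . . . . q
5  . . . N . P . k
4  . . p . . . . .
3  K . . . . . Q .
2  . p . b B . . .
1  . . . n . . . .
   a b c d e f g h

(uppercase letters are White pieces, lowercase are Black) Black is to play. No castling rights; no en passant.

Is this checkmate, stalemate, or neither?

checkmate

Black to move; black king on h5.
In check: yes, from the white bishop on e2.
King squares — g4: attacked by Be2; h4: attacked by Qg3; g5: attacked by Qg3; g6: attacked by Qg3; h6: own queen.
Legal moves for Black: none.
In check with no legal moves → checkmate.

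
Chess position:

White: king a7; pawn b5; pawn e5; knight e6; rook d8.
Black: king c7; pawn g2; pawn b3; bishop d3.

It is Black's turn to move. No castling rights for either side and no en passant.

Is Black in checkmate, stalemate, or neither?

checkmate

Black to move; black king on c7.
In check: yes, from the white knight on e6.
King squares — b6: attacked by Ka7; c6: attacked by Pb5; d6: attacked by Pe5; b7: attacked by Ka7; d7: attacked by Rd8; b8: attacked by Ka7; c8: attacked by Rd8; d8: attacked by Ne6.
Legal moves for Black: none.
In check with no legal moves → checkmate.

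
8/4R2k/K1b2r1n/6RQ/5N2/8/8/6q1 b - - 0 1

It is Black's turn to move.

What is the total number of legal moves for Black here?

Black to move; king on h7.
In check: yes, from the white rook on e7.
Legal moves: Kh8, Rf7.
Count: 2.

2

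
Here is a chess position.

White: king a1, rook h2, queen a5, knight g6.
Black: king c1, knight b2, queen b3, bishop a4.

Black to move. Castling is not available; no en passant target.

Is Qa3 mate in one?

After Qa3: white king on a1; in check: yes, from the black queen on a3.
King squares — b1: attacked by Kc1; a2: attacked by Qa3; b2: attacked by Kc1.
White has no legal moves → checkmate.

yes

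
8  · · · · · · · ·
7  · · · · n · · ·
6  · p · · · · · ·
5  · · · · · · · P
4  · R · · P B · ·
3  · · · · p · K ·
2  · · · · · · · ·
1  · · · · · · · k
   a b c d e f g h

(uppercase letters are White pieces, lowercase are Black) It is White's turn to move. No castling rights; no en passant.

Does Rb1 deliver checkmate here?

After Rb1: black king on h1; in check: yes, from the white rook on b1.
King squares — g1: attacked by Rb1; g2: attacked by Kg3; h2: attacked by Kg3.
Black has no legal moves → checkmate.

yes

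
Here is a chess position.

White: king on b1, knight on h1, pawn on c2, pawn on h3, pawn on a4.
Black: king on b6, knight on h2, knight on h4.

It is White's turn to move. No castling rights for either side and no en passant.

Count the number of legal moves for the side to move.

White to move; king on b1.
In check: no.
Legal moves: Ng3, Nf2, Kb2, Ka2, Kc1, Ka1, a5+, c3, c4.
Count: 9.

9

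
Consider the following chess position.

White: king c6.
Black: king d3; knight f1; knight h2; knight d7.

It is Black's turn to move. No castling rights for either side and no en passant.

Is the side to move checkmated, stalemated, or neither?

neither

Black to move; black king on d3.
In check: no.
Legal moves for Black include: Nf8, Nb8+, Nf6, Nb6, Ne5+, Nc5, Ke4, Kd4, Kc4, Ke3, Kc3, Ke2, Kd2, Kc2, Ng4, Nf3, Ng3, Ne3, ... (list truncated; more exist).
Black has legal moves and is not in check → neither.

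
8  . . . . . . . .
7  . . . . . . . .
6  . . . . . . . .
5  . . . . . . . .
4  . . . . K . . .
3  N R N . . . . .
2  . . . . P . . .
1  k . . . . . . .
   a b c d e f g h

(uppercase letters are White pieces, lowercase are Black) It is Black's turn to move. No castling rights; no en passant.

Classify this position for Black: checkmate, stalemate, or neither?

Black to move; black king on a1.
In check: no.
King squares — b1: attacked by Na3; a2: attacked by Nc3; b2: attacked by Rb3.
Legal moves for Black: none.
Not in check and no legal moves → stalemate.

stalemate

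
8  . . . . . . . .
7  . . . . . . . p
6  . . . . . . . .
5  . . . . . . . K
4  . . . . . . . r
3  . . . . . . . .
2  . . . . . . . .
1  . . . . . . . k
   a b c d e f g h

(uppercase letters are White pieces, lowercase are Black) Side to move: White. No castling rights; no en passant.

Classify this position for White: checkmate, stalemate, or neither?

White to move; white king on h5.
In check: yes, from the black rook on h4.
King squares — g4: attacked by Rh4; h4: available; g5: available; g6: attacked by Ph7; h6: attacked by Rh4.
Legal moves for White: Kg5, Kxh4.
White is in check but has 2 legal moves → neither.

neither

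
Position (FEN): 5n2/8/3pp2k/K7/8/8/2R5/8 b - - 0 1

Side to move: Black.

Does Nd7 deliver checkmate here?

no

After Nd7: white king on a5; in check: no.
White is not in check, so this cannot be checkmate.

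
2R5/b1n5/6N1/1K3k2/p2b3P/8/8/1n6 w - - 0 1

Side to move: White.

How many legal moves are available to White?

White to move; king on b5.
In check: yes, from the black knight on c7.
Legal moves: Kc6, Ka5, Kc4, Kb4, Kxa4, Rxc7.
Count: 6.

6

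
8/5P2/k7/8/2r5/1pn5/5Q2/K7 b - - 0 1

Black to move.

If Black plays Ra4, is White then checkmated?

After Ra4: white king on a1; in check: yes, from the black rook on a4.
White has 2 legal replies: Kb2, Qa2.
In check but a legal move exists → not checkmate.

no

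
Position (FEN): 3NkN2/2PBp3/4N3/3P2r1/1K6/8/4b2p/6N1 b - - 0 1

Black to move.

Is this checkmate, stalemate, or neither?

Black to move; black king on e8.
In check: yes, from the white bishop on d7.
King squares — d7: attacked by Nf8; e7: own pawn; f7: attacked by Nd8; d8: attacked by Ne6; f8: attacked by Ne6.
Legal moves for Black: none.
In check with no legal moves → checkmate.

checkmate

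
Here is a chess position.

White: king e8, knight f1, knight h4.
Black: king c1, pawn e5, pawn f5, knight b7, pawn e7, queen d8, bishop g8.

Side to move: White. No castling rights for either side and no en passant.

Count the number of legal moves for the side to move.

0

White to move; king on e8.
In check: yes, from the black queen on d8.
Legal moves: none.
Count: 0.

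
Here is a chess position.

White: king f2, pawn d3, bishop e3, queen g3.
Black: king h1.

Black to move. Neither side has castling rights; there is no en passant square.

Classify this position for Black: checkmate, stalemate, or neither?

stalemate

Black to move; black king on h1.
In check: no.
King squares — g1: attacked by Kf2; g2: attacked by Kf2; h2: attacked by Qg3.
Legal moves for Black: none.
Not in check and no legal moves → stalemate.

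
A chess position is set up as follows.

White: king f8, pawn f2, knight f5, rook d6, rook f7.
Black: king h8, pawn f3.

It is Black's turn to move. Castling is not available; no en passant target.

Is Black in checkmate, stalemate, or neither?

stalemate

Black to move; black king on h8.
In check: no.
King squares — g7: attacked by Nf5; h7: attacked by Rf7; g8: attacked by Kf8.
Legal moves for Black: none.
Not in check and no legal moves → stalemate.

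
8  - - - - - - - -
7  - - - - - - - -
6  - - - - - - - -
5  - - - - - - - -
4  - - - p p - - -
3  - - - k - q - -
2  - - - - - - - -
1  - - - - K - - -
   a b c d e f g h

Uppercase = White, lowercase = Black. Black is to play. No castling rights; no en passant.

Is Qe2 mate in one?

yes

After Qe2: white king on e1; in check: yes, from the black queen on e2.
King squares — d1: attacked by Qe2; f1: attacked by Qe2; d2: attacked by Qe2; e2: attacked by Kd3; f2: attacked by Qe2.
White has no legal moves → checkmate.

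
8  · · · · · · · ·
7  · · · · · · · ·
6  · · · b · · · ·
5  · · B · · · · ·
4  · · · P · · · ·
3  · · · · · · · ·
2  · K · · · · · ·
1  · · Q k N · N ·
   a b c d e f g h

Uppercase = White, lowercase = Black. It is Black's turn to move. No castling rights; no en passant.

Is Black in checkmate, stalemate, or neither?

checkmate

Black to move; black king on d1.
In check: yes, from the white queen on c1.
King squares — c1: attacked by Kb2; e1: attacked by Qc1; c2: attacked by Qc1; d2: attacked by Qc1; e2: attacked by Ng1.
Legal moves for Black: none.
In check with no legal moves → checkmate.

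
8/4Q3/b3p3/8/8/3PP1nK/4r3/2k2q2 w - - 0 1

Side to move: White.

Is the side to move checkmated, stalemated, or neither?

neither

White to move; white king on h3.
In check: yes, from the black queen on f1.
Legal moves for White: Kh4, Kg4, Kxg3.
White is in check but has 3 legal moves → neither.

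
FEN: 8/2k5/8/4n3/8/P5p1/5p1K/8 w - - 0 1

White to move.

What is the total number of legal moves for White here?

White to move; king on h2.
In check: yes, from the black pawn on g3.
Legal moves: Kh3, Kxg3, Kg2, Kh1.
Count: 4.

4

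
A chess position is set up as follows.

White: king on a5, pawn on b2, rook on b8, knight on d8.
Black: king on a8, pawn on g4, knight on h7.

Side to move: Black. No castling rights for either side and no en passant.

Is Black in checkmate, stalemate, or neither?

Black to move; black king on a8.
In check: yes, from the white rook on b8.
King squares — a7: available; b7: attacked by Rb8; b8: available.
Legal moves for Black: Kxb8, Ka7.
Black is in check but has 2 legal moves → neither.

neither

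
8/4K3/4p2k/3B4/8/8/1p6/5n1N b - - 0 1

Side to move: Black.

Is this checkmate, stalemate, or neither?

Black to move; black king on h6.
In check: no.
Legal moves for Black: Kh7, Kg7, Kg6, Kh5, Kg5, Ng3, Ne3, Nh2, Nd2, exd5, e5, b1=Q, b1=R, b1=B, b1=N.
Black has 15 legal moves and is not in check → neither.

neither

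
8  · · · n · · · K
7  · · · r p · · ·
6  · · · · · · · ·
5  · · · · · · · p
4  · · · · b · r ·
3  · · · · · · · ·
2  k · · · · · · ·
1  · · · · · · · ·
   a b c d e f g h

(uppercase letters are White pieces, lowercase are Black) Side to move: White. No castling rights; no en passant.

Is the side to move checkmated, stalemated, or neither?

stalemate

White to move; white king on h8.
In check: no.
King squares — g7: attacked by Rg4; h7: attacked by Be4; g8: attacked by Rg4.
Legal moves for White: none.
Not in check and no legal moves → stalemate.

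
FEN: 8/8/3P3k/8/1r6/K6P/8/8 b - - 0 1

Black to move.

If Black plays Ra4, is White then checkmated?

After Ra4: white king on a3; in check: yes, from the black rook on a4.
White has 3 legal replies: Kxa4, Kb3, Kb2.
In check but a legal move exists → not checkmate.

no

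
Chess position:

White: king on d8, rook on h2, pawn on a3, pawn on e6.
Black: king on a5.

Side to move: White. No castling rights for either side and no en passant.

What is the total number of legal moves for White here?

21

White to move; king on d8.
In check: no.
Legal moves: Ke8, Kc8, Ke7, Kd7, Kc7, Rh8, Rh7, Rh6, Rh5+, Rh4, Rh3, Rg2, Rf2, Re2, Rd2, Rc2, Rb2, Ra2, Rh1, e7, a4.
Count: 21.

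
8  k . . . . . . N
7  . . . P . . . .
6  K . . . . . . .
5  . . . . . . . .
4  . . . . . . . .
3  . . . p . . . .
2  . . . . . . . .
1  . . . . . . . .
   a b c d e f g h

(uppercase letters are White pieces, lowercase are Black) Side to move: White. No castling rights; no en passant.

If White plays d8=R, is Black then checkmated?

yes

After d8=R: black king on a8; in check: yes, from the white rook on d8.
King squares — a7: attacked by Ka6; b7: attacked by Ka6; b8: attacked by Rd8.
Black has no legal moves → checkmate.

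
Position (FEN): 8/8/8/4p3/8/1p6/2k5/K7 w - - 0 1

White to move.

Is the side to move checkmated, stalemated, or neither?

White to move; white king on a1.
In check: no.
King squares — b1: attacked by Kc2; a2: attacked by Pb3; b2: attacked by Kc2.
Legal moves for White: none.
Not in check and no legal moves → stalemate.

stalemate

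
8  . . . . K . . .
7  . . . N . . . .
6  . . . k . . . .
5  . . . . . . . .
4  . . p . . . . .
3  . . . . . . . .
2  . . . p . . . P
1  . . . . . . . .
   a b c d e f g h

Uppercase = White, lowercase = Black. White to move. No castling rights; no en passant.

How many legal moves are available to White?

White to move; king on e8.
In check: no.
Legal moves: Kf8, Kd8, Kf7, Nf8, Nb8, Nf6, Nb6, Ne5, Nc5, h3, h4.
Count: 11.

11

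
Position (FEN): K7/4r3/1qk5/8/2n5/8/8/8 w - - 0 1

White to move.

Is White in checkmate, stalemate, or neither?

stalemate

White to move; white king on a8.
In check: no.
King squares — a7: attacked by Qb6; b7: attacked by Qb6; b8: attacked by Qb6.
Legal moves for White: none.
Not in check and no legal moves → stalemate.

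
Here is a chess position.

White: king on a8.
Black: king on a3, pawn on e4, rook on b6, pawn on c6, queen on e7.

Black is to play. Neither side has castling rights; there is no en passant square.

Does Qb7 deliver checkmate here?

After Qb7: white king on a8; in check: yes, from the black queen on b7.
King squares — a7: attacked by Qb7; b7: attacked by Rb6; b8: attacked by Qb7.
White has no legal moves → checkmate.

yes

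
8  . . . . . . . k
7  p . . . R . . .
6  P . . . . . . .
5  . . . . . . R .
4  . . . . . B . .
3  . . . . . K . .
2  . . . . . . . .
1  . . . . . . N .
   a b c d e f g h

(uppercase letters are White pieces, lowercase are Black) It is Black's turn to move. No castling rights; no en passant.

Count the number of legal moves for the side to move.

Black to move; king on h8.
In check: no.
Legal moves: none.
Count: 0.

0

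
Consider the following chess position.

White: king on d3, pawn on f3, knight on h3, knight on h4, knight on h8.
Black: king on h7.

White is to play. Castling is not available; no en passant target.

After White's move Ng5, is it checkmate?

no

After Ng5: black king on h7; in check: yes, from the white knight on g5.
Black has 4 legal replies: Kxh8, Kg8, Kg7, Kh6.
In check but a legal move exists → not checkmate.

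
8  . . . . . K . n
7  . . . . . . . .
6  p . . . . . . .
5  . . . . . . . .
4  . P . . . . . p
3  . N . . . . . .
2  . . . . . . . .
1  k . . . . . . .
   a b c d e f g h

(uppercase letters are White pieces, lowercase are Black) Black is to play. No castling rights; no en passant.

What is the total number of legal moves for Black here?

Black to move; king on a1.
In check: yes, from the white knight on b3.
Legal moves: Kb2, Ka2, Kb1.
Count: 3.

3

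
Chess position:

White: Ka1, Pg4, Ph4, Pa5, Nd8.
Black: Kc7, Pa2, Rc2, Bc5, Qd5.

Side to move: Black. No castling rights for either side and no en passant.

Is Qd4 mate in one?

yes

After Qd4: white king on a1; in check: yes, from the black queen on d4.
King squares — b1: attacked by Pa2; a2: attacked by Rc2; b2: attacked by Rc2.
White has no legal moves → checkmate.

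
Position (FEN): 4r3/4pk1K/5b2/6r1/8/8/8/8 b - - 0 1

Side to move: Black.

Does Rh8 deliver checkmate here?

After Rh8: white king on h7; in check: yes, from the black rook on h8.
King squares — g6: attacked by Rg5; h6: attacked by Rh8; g7: attacked by Rg5; g8: attacked by Rg5; h8: attacked by Bf6.
White has no legal moves → checkmate.

yes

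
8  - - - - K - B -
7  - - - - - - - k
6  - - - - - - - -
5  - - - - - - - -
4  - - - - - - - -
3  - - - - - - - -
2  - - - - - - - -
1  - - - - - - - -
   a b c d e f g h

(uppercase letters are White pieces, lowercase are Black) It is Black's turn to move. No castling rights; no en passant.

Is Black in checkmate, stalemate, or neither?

neither

Black to move; black king on h7.
In check: yes, from the white bishop on g8.
Legal moves for Black: Kh8, Kxg8, Kg7, Kh6, Kg6.
Black is in check but has 5 legal moves → neither.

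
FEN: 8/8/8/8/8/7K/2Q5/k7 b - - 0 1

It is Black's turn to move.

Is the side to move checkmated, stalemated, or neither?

stalemate

Black to move; black king on a1.
In check: no.
King squares — b1: attacked by Qc2; a2: attacked by Qc2; b2: attacked by Qc2.
Legal moves for Black: none.
Not in check and no legal moves → stalemate.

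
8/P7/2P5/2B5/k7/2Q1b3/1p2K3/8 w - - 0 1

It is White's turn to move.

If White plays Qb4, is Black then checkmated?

yes

After Qb4: black king on a4; in check: yes, from the white queen on b4.
King squares — a3: attacked by Qb4; b3: attacked by Qb4; b4: attacked by Bc5; a5: attacked by Qb4; b5: attacked by Qb4.
Black has no legal moves → checkmate.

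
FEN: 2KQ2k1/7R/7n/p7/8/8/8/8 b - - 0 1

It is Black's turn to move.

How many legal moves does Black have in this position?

Black to move; king on g8.
In check: yes, from the white queen on d8.
Legal moves: Kxh7.
Count: 1.

1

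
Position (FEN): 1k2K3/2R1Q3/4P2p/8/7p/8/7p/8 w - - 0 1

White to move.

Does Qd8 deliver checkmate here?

yes

After Qd8: black king on b8; in check: yes, from the white queen on d8.
King squares — a7: attacked by Rc7; b7: attacked by Rc7; c7: attacked by Qd8; a8: attacked by Qd8; c8: attacked by Rc7.
Black has no legal moves → checkmate.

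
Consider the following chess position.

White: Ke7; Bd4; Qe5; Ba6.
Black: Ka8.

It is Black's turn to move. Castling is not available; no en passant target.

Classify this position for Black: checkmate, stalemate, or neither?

Black to move; black king on a8.
In check: no.
King squares — a7: attacked by Bd4; b7: attacked by Ba6; b8: attacked by Qe5.
Legal moves for Black: none.
Not in check and no legal moves → stalemate.

stalemate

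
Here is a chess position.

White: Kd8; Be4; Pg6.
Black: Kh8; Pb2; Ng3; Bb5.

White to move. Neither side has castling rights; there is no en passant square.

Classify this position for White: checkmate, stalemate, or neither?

White to move; white king on d8.
In check: no.
Legal moves for White: Kc8, Ke7, Kc7, Ba8, Bb7, Bc6, Bf5, Bd5, Bf3, Bd3, Bg2, Bc2, Bh1, Bb1, g7+.
White has 15 legal moves and is not in check → neither.

neither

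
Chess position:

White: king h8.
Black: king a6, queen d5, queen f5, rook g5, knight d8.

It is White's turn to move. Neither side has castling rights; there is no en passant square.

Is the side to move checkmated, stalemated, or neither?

White to move; white king on h8.
In check: no.
King squares — g7: attacked by Rg5; h7: attacked by Qf5; g8: attacked by Qd5.
Legal moves for White: none.
Not in check and no legal moves → stalemate.

stalemate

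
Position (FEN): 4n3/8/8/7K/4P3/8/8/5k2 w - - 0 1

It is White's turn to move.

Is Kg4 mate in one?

no

After Kg4: black king on f1; in check: no.
Black is not in check, so this cannot be checkmate.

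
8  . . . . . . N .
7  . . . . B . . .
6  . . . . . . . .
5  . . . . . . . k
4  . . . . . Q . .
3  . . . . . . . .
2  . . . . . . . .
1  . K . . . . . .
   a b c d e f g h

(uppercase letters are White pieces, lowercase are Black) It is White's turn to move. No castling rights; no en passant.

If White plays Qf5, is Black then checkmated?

yes

After Qf5: black king on h5; in check: yes, from the white queen on f5.
King squares — g4: attacked by Qf5; h4: attacked by Be7; g5: attacked by Qf5; g6: attacked by Qf5; h6: attacked by Ng8.
Black has no legal moves → checkmate.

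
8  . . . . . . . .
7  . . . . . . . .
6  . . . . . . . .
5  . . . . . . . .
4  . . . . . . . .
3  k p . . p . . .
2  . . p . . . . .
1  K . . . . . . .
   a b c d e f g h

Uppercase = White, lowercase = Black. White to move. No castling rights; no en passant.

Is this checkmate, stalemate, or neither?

stalemate

White to move; white king on a1.
In check: no.
King squares — b1: attacked by Pc2; a2: attacked by Ka3; b2: attacked by Ka3.
Legal moves for White: none.
Not in check and no legal moves → stalemate.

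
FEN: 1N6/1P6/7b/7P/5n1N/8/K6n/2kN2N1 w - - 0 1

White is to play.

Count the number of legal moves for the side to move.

17

White to move; king on a2.
In check: no.
Legal moves: Nd7, Nc6, Na6, Ng6, Nf5, Nhf3, Ng2, Kb3, Ka3, Ka1, Nh3, Ngf3, Ne2+, Ne3, Nc3, Nf2, Nb2.
Count: 17.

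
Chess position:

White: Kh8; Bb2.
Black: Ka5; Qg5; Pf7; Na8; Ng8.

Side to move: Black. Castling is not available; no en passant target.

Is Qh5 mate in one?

After Qh5: white king on h8; in check: yes, from the black queen on h5.
White has 2 legal replies: Kxg8, Kg7.
In check but a legal move exists → not checkmate.

no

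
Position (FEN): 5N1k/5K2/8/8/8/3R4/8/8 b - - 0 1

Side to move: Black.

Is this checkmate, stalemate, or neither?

stalemate

Black to move; black king on h8.
In check: no.
King squares — g7: attacked by Kf7; h7: attacked by Nf8; g8: attacked by Kf7.
Legal moves for Black: none.
Not in check and no legal moves → stalemate.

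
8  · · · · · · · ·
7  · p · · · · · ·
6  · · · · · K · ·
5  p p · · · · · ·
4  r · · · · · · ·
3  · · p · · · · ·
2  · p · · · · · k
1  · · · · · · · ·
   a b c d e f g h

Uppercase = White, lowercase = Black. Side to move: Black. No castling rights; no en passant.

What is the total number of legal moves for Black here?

22

Black to move; king on h2.
In check: no.
Legal moves: Rh4, Rg4, Rf4+, Re4, Rd4, Rc4, Rb4, Ra3, Ra2, Ra1, Kh3, Kg3, Kg2, Kh1, Kg1, b6, b4, c2, b1=Q, b1=R, b1=B, b1=N.
Count: 22.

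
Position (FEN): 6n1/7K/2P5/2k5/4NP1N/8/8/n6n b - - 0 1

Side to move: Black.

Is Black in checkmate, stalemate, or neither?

neither

Black to move; black king on c5.
In check: yes, from the white knight on e4.
Legal moves for Black: Kxc6, Kb6, Kd5, Kb5, Kd4, Kc4, Kb4.
Black is in check but has 7 legal moves → neither.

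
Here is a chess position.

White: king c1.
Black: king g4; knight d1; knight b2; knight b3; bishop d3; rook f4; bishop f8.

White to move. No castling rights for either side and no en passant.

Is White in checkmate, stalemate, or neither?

checkmate

White to move; white king on c1.
In check: yes, from the black knight on b3.
King squares — b1: attacked by Bd3; d1: attacked by Nb2; b2: attacked by Nd1; c2: attacked by Bd3; d2: attacked by Nb3.
Legal moves for White: none.
In check with no legal moves → checkmate.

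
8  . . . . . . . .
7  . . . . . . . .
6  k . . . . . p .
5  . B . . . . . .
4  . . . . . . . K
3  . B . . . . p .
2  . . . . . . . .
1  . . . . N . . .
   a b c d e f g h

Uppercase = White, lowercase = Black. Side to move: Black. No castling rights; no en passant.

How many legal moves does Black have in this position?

5

Black to move; king on a6.
In check: yes, from the white bishop on b5.
Legal moves: Kb7, Ka7, Kb6, Kxb5, Ka5.
Count: 5.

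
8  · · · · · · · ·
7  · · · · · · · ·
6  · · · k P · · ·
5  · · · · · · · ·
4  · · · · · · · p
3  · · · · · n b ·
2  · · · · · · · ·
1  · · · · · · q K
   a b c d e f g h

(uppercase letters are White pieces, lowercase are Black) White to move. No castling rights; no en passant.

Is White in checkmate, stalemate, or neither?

White to move; white king on h1.
In check: yes, from the black queen on g1.
King squares — g1: attacked by Nf3; g2: attacked by Qg1; h2: attacked by Qg1.
Legal moves for White: none.
In check with no legal moves → checkmate.

checkmate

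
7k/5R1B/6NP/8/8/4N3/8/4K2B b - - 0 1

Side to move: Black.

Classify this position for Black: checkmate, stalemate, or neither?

checkmate

Black to move; black king on h8.
In check: yes, from the white knight on g6.
King squares — g7: attacked by Ph6; h7: attacked by Rf7; g8: attacked by Bh7.
Legal moves for Black: none.
In check with no legal moves → checkmate.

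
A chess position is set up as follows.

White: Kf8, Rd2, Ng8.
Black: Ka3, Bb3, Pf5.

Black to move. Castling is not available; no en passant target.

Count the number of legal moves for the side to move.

Black to move; king on a3.
In check: no.
Legal moves: Bxg8, Bf7, Be6, Bd5, Bc4, Ba4, Bc2, Ba2, Bd1, Kb4, Ka4, f4.
Count: 12.

12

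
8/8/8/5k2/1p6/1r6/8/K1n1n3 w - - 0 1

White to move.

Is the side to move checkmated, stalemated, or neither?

stalemate

White to move; white king on a1.
In check: no.
King squares — b1: attacked by Rb3; a2: attacked by Nc1; b2: attacked by Rb3.
Legal moves for White: none.
Not in check and no legal moves → stalemate.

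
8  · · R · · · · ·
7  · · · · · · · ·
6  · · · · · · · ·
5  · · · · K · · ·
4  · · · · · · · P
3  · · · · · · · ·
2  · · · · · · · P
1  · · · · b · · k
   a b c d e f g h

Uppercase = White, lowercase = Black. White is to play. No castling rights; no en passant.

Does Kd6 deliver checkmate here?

After Kd6: black king on h1; in check: no.
Black is not in check, so this cannot be checkmate.

no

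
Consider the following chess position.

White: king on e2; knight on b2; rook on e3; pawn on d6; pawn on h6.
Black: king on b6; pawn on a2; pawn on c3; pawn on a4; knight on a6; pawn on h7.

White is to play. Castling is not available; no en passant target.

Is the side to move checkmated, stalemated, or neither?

neither

White to move; white king on e2.
In check: no.
Legal moves for White include: Re8, Re7, Re6, Re5, Re4, Rh3, Rg3, Rf3, Rd3, Rxc3, Kf3, Kd3, Kf2, Kf1, Ke1, Kd1, Nc4+, Nxa4+, ... (list truncated; more exist).
White has legal moves and is not in check → neither.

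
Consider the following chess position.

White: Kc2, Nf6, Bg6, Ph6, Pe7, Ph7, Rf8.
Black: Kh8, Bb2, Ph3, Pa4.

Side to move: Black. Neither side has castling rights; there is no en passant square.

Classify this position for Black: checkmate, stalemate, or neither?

checkmate

Black to move; black king on h8.
In check: yes, from the white rook on f8.
King squares — g7: attacked by Ph6; h7: attacked by Nf6; g8: attacked by Nf6.
Legal moves for Black: none.
In check with no legal moves → checkmate.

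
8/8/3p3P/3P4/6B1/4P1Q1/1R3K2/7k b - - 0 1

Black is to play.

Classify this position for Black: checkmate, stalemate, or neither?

Black to move; black king on h1.
In check: no.
King squares — g1: attacked by Kf2; g2: attacked by Kf2; h2: attacked by Qg3.
Legal moves for Black: none.
Not in check and no legal moves → stalemate.

stalemate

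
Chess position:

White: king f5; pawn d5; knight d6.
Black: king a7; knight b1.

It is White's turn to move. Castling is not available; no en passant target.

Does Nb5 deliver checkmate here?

no

After Nb5: black king on a7; in check: yes, from the white knight on b5.
Black has 5 legal replies: Kb8, Ka8, Kb7, Kb6, Ka6.
In check but a legal move exists → not checkmate.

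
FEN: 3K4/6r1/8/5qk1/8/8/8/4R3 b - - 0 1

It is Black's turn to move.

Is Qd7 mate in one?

After Qd7: white king on d8; in check: yes, from the black queen on d7.
King squares — c7: attacked by Qd7; d7: attacked by Rg7; e7: attacked by Qd7; c8: attacked by Qd7; e8: attacked by Qd7.
White has no legal moves → checkmate.

yes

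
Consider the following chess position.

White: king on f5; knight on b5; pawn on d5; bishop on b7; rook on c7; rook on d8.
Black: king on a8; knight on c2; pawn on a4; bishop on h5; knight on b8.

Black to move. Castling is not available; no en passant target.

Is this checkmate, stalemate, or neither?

checkmate

Black to move; black king on a8.
In check: yes, from the white bishop on b7.
King squares — a7: attacked by Nb5; b7: attacked by Rc7; b8: own knight.
Legal moves for Black: none.
In check with no legal moves → checkmate.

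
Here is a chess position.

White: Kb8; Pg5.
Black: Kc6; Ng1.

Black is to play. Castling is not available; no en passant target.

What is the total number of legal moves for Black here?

9

Black to move; king on c6.
In check: no.
Legal moves: Kd7, Kd6, Kb6, Kd5, Kc5, Kb5, Nh3, Nf3, Ne2.
Count: 9.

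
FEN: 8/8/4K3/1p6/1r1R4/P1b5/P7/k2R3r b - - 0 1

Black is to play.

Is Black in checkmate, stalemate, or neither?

neither

Black to move; black king on a1.
In check: yes, from the white rook on d1.
Legal moves for Black: Kb2, Kxa2, Rb1, Rxd1.
Black is in check but has 4 legal moves → neither.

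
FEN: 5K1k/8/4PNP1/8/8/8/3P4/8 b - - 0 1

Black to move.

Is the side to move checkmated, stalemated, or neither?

Black to move; black king on h8.
In check: no.
King squares — g7: attacked by Kf8; h7: attacked by Nf6; g8: attacked by Nf6.
Legal moves for Black: none.
Not in check and no legal moves → stalemate.

stalemate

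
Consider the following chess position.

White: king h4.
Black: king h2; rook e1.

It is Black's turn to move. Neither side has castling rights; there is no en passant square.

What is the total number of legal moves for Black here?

17

Black to move; king on h2.
In check: no.
Legal moves: Kg2, Kh1, Kg1, Re8, Re7, Re6, Re5, Re4+, Re3, Re2, Rh1, Rg1, Rf1, Rd1, Rc1, Rb1, Ra1.
Count: 17.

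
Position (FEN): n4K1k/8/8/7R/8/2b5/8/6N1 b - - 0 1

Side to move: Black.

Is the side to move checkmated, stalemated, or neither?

Black to move; black king on h8.
In check: yes, from the white rook on h5.
King squares — g7: attacked by Kf8; h7: attacked by Rh5; g8: attacked by Kf8.
Legal moves for Black: none.
In check with no legal moves → checkmate.

checkmate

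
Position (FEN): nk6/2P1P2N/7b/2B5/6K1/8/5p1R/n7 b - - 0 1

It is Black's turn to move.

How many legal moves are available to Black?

Black to move; king on b8.
In check: yes, from the white pawn on c7.
Legal moves: Kc8, Kxc7, Kb7, Nxc7.
Count: 4.

4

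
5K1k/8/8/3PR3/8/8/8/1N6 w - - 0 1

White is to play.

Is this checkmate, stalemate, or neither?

neither

White to move; white king on f8.
In check: no.
Legal moves for White: Ke8, Kf7, Ke7, Re8, Re7, Re6, Rh5#, Rg5, Rf5, Re4, Re3, Re2, Re1, Nc3, Na3, Nd2, d6.
White has 17 legal moves and is not in check → neither.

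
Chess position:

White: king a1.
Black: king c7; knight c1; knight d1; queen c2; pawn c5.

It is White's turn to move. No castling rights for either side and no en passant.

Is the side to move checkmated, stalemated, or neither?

White to move; white king on a1.
In check: no.
King squares — b1: attacked by Qc2; a2: attacked by Nc1; b2: attacked by Nd1.
Legal moves for White: none.
Not in check and no legal moves → stalemate.

stalemate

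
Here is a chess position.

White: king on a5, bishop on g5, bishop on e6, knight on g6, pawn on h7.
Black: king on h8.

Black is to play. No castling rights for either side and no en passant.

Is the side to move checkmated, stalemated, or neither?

neither

Black to move; black king on h8.
In check: yes, from the white knight on g6.
Legal moves for Black: Kxh7, Kg7.
Black is in check but has 2 legal moves → neither.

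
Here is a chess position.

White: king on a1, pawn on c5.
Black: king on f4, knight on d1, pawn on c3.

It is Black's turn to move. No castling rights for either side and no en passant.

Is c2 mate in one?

After c2: white king on a1; in check: no.
White is not in check, so this cannot be checkmate.

no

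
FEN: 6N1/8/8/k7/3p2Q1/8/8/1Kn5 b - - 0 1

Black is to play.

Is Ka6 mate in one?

no

After Ka6: white king on b1; in check: no.
White is not in check, so this cannot be checkmate.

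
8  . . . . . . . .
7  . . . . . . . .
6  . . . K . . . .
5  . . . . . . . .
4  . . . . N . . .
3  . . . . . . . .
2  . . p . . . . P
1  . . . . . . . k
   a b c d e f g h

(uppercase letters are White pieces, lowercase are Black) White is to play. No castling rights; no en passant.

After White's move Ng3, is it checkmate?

no

After Ng3: black king on h1; in check: yes, from the white knight on g3.
Black has 3 legal replies: Kxh2, Kg2, Kg1.
In check but a legal move exists → not checkmate.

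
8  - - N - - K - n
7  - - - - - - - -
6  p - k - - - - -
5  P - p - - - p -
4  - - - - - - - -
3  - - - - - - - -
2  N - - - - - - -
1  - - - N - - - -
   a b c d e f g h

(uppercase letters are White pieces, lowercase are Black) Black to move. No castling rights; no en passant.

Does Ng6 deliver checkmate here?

no

After Ng6: white king on f8; in check: yes, from the black knight on g6.
White has 4 legal replies: Kg8, Ke8, Kg7, Kf7.
In check but a legal move exists → not checkmate.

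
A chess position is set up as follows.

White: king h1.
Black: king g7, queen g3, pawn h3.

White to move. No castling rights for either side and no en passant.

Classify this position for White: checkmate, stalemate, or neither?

White to move; white king on h1.
In check: no.
King squares — g1: attacked by Qg3; g2: attacked by Qg3; h2: attacked by Qg3.
Legal moves for White: none.
Not in check and no legal moves → stalemate.

stalemate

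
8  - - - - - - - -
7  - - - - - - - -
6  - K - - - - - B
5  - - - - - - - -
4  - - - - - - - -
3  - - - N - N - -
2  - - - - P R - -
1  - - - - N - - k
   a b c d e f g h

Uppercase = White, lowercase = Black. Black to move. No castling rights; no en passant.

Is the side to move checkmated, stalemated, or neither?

Black to move; black king on h1.
In check: no.
King squares — g1: attacked by Nf3; g2: attacked by Ne1; h2: attacked by Rf2.
Legal moves for Black: none.
Not in check and no legal moves → stalemate.

stalemate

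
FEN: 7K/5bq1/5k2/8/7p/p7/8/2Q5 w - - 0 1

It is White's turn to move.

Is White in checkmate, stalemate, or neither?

checkmate

White to move; white king on h8.
In check: yes, from the black queen on g7.
King squares — g7: attacked by Kf6; h7: attacked by Qg7; g8: attacked by Bf7.
Legal moves for White: none.
In check with no legal moves → checkmate.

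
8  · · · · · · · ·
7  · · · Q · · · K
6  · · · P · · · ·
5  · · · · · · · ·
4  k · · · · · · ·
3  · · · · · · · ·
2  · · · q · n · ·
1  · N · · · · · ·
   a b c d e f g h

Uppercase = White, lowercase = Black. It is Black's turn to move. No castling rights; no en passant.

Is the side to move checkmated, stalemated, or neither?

neither

Black to move; black king on a4.
In check: yes, from the white queen on d7.
Legal moves for Black: Ka5, Kb4, Kb3.
Black is in check but has 3 legal moves → neither.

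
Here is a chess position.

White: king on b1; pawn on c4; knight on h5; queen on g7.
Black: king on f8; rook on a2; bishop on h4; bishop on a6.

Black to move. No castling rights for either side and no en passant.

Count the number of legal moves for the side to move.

1

Black to move; king on f8.
In check: yes, from the white queen on g7.
Legal moves: Ke8.
Count: 1.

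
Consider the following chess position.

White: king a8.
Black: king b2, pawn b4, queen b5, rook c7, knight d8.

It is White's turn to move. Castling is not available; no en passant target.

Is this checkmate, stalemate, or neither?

stalemate

White to move; white king on a8.
In check: no.
King squares — a7: attacked by Rc7; b7: attacked by Qb5; b8: attacked by Qb5.
Legal moves for White: none.
Not in check and no legal moves → stalemate.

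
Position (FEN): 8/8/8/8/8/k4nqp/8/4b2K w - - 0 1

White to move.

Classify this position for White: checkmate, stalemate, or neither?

stalemate

White to move; white king on h1.
In check: no.
King squares — g1: attacked by Nf3; g2: attacked by Qg3; h2: attacked by Nf3.
Legal moves for White: none.
Not in check and no legal moves → stalemate.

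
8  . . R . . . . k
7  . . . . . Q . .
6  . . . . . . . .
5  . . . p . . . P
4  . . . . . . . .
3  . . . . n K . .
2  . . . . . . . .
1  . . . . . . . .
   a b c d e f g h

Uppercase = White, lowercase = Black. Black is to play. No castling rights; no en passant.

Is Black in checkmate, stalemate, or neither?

Black to move; black king on h8.
In check: yes, from the white rook on c8.
King squares — g7: attacked by Qf7; h7: attacked by Qf7; g8: attacked by Qf7.
Legal moves for Black: none.
In check with no legal moves → checkmate.

checkmate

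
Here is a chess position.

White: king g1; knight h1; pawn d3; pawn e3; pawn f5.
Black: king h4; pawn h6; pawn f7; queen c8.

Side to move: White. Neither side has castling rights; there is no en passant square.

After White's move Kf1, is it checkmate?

After Kf1: black king on h4; in check: no.
Black is not in check, so this cannot be checkmate.

no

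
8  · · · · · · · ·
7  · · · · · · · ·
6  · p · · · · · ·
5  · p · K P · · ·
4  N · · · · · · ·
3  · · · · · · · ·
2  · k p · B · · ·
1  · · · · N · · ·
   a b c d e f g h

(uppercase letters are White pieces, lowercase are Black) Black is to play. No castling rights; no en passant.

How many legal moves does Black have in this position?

7

Black to move; king on b2.
In check: yes, from the white knight on a4.
Legal moves: Kb3, Ka3, Ka2, Kc1, Kb1, Ka1, bxa4.
Count: 7.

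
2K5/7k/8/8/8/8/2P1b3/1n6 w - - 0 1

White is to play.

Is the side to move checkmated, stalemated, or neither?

White to move; white king on c8.
In check: no.
Legal moves for White: Kd8, Kb8, Kd7, Kc7, Kb7, c3, c4.
White has 7 legal moves and is not in check → neither.

neither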